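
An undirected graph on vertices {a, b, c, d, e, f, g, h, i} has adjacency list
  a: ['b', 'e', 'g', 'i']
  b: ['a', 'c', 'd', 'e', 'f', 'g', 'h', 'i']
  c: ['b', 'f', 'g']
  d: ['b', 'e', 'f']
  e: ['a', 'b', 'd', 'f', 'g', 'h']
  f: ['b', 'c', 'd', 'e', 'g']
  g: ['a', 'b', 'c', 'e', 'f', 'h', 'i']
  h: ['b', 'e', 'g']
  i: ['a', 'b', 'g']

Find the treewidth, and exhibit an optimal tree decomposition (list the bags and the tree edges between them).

Treewidth 3.
One such decomposition:
Bags: B1 = {a, b, e, g}  B2 = {b, e, f, g}  B3 = {a, b, g, i}  B4 = {b, d, e, f}  B5 = {b, c, f, g}  B6 = {b, e, g, h}
Tree: B1–B2, B1–B3, B2–B4, B2–B5, B2–B6

The largest bag has 4 vertices, giving width 3; this decomposition certifies tw(G) ≤ 3. On the other hand G contains the 4-clique {b, d, e, f}. A clique must lie in a single bag of any decomposition, so no decomposition can have width below 3. Combining the bounds, tw(G) = 3.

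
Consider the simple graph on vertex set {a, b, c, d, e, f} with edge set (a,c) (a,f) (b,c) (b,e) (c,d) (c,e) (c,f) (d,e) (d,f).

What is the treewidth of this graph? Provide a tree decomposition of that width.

Each bag holds 3 vertices, so the decomposition has width 2, which upper-bounds the treewidth. On the other hand G contains the 3-clique {c, d, e}. A clique must lie in a single bag of any decomposition, so no decomposition can have width below 2. Therefore the treewidth is 2.

Treewidth 2.
One such decomposition:
Bags: B1 = {c, d, f}  B2 = {c, d, e}  B3 = {a, c, f}  B4 = {b, c, e}
Tree: B1–B2, B1–B3, B2–B4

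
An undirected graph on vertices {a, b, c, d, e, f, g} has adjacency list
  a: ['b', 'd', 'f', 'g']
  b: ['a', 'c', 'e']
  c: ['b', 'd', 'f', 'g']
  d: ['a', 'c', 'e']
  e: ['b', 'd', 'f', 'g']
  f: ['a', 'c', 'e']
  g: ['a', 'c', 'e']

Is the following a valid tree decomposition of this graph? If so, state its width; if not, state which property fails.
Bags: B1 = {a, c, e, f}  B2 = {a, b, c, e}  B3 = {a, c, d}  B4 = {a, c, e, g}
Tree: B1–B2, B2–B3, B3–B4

No — edge (e,d) lies in no bag.

A tree decomposition must satisfy three properties: every vertex lies in some bag; for every edge, both endpoints lie together in some bag; and for every vertex, the bags containing it form a connected subtree. Here edge (e,d) lies in no bag, so the decomposition is invalid.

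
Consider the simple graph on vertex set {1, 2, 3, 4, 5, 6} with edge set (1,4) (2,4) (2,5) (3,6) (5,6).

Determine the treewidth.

A width-1 tree decomposition is:
Bags: B1 = {1, 4}  B2 = {2, 4}  B3 = {2, 5}  B4 = {5, 6}  B5 = {3, 6}
Tree: B1–B2, B2–B3, B3–B4, B4–B5
Each bag holds 2 vertices, so the decomposition has width 1, which upper-bounds the treewidth. G has an edge, so its treewidth is at least 1. Combining the bounds, tw(G) = 1.

1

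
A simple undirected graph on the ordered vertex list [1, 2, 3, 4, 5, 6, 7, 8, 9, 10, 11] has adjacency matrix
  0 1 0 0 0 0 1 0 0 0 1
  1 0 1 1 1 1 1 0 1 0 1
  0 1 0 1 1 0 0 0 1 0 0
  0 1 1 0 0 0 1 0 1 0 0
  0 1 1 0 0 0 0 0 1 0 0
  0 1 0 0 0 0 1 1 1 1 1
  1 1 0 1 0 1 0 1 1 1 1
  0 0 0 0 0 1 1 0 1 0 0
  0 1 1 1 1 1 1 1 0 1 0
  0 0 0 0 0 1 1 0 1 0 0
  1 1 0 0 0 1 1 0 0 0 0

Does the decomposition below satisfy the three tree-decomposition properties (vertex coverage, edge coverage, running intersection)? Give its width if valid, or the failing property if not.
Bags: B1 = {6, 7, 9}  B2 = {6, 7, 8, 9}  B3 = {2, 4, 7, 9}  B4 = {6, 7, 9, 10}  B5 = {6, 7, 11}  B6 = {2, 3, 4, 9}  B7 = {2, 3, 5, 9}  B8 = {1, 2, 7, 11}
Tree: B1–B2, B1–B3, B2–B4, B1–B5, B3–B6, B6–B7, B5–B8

No — edge (2,6) lies in no bag.

A tree decomposition must satisfy three properties: every vertex lies in some bag; for every edge, both endpoints lie together in some bag; and for every vertex, the bags containing it form a connected subtree. Here edge (2,6) lies in no bag, so the decomposition is invalid.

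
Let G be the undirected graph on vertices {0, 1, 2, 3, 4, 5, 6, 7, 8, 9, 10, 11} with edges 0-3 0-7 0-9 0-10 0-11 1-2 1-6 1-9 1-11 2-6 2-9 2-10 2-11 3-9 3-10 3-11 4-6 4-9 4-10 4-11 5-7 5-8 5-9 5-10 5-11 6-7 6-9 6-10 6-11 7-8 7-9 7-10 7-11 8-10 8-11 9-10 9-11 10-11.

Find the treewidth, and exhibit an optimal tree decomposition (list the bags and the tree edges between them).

Treewidth 4.
One such decomposition:
Bags: B1 = {0, 3, 9, 10, 11}  B2 = {0, 7, 9, 10, 11}  B3 = {6, 7, 9, 10, 11}  B4 = {4, 6, 9, 10, 11}  B5 = {2, 6, 9, 10, 11}  B6 = {5, 7, 9, 10, 11}  B7 = {5, 7, 8, 10, 11}  B8 = {1, 2, 6, 9, 11}
Tree: B1–B2, B2–B3, B3–B4, B3–B5, B2–B6, B6–B7, B5–B8

The largest bag has 5 vertices, giving width 4; this decomposition certifies tw(G) ≤ 4. For the lower bound, the 5 vertices {5, 7, 8, 10, 11} are pairwise adjacent, and any tree decomposition puts a clique entirely inside one bag — forcing width ≥ 4. Hence tw(G) = 4 exactly.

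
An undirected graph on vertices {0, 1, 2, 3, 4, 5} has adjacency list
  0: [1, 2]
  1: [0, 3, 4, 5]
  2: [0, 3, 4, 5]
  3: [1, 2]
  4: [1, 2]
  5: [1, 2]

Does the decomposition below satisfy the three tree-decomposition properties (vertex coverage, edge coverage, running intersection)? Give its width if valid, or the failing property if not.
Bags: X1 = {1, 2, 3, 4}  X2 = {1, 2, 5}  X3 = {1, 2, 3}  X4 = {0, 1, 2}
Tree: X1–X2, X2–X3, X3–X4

No — bags containing vertex 3 are not connected in the tree.

A tree decomposition must satisfy three properties: every vertex lies in some bag; for every edge, both endpoints lie together in some bag; and for every vertex, the bags containing it form a connected subtree. Here bags containing vertex 3 are not connected in the tree, so the decomposition is invalid.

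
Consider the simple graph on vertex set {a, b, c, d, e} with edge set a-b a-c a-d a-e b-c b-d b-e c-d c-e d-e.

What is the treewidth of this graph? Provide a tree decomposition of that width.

Treewidth 4.
Bags: B1 = {a, b, c, d, e}
Tree: (single bag)

A single bag containing all 5 vertices is trivially a valid decomposition of width 4. For the lower bound, the 5 vertices {a, b, c, d, e} are pairwise adjacent, and any tree decomposition puts a clique entirely inside one bag — forcing width ≥ 4. Hence tw(G) = 4 exactly.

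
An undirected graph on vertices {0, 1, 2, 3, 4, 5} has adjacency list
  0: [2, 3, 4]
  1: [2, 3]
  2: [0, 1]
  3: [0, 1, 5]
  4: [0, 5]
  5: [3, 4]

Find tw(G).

2

A width-2 tree decomposition is:
Bags: B1 = {3, 4, 5}  B2 = {0, 3, 4}  B3 = {0, 1, 3}  B4 = {0, 1, 2}
Tree: B1–B2, B2–B3, B3–B4
Each bag holds 3 vertices, so the decomposition has width 2, which upper-bounds the treewidth. The edges 5–4–0–3–5 form a cycle, so G is not a tree and its treewidth is at least 2. Therefore the treewidth is 2.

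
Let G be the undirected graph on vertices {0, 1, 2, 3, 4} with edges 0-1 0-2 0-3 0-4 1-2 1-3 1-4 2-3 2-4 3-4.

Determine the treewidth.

A width-4 tree decomposition is:
Bags: B1 = {0, 1, 2, 3, 4}
Tree: (single bag)
A single bag containing all 5 vertices is trivially a valid decomposition of width 4. On the other hand G contains the 5-clique {0, 1, 2, 3, 4}. A clique must lie in a single bag of any decomposition, so no decomposition can have width below 4. Combining the bounds, tw(G) = 4.

4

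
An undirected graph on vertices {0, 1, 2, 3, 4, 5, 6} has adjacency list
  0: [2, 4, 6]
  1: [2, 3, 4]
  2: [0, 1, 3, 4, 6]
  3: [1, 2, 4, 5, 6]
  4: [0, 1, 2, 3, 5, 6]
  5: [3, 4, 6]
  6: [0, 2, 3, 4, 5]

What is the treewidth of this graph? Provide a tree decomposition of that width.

Every bag has size at most 4, so the width is 4 − 1 = 3 and tw(G) ≤ 3. For the lower bound, the 4 vertices {0, 2, 4, 6} are pairwise adjacent, and any tree decomposition puts a clique entirely inside one bag — forcing width ≥ 3. The upper and lower bounds meet at 3, so that is the treewidth.

Treewidth 3.
Bags: B1 = {0, 2, 4, 6}  B2 = {2, 3, 4, 6}  B3 = {1, 2, 3, 4}  B4 = {3, 4, 5, 6}
Tree: B1–B2, B2–B3, B2–B4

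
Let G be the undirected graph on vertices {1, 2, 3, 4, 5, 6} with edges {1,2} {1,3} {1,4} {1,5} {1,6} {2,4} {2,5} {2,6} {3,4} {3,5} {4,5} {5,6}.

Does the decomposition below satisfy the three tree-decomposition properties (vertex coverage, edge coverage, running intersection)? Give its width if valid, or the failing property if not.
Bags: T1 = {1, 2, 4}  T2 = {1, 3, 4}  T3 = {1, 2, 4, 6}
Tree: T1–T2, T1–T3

No — vertex 5 appears in no bag.

A tree decomposition must satisfy three properties: every vertex lies in some bag; for every edge, both endpoints lie together in some bag; and for every vertex, the bags containing it form a connected subtree. Here vertex 5 appears in no bag, so the decomposition is invalid.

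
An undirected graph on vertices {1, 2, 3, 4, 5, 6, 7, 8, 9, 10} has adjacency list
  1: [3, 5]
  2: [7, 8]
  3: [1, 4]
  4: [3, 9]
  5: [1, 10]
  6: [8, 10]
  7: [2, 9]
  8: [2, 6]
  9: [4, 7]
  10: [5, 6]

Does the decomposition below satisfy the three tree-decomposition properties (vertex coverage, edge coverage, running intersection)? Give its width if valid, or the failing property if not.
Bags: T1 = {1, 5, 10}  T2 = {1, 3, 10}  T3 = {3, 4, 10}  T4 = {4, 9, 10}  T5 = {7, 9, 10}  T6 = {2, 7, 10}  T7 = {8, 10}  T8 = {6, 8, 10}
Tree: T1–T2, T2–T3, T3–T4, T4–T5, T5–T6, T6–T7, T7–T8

A tree decomposition must satisfy three properties: every vertex lies in some bag; for every edge, both endpoints lie together in some bag; and for every vertex, the bags containing it form a connected subtree. Here edge (2,8) lies in no bag, so the decomposition is invalid.

No — edge (2,8) lies in no bag.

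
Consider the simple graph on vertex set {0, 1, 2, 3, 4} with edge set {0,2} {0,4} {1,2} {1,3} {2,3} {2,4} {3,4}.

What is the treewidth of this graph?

A width-2 tree decomposition is:
Bags: B1 = {0, 2, 4}  B2 = {2, 3, 4}  B3 = {1, 2, 3}
Tree: B1–B2, B2–B3
Each bag holds 3 vertices, so the decomposition has width 2, which upper-bounds the treewidth. For the lower bound, the 3 vertices {0, 2, 4} are pairwise adjacent, and any tree decomposition puts a clique entirely inside one bag — forcing width ≥ 2. Combining the bounds, tw(G) = 2.

2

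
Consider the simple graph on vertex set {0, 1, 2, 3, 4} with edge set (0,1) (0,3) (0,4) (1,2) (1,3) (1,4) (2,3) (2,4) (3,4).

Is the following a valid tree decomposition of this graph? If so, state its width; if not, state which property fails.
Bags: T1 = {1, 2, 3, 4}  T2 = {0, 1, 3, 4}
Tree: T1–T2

Checking the three conditions: (i) the bags cover all of {0, 1, 2, 3, 4}; (ii) for each edge, some bag contains both endpoints; (iii) the bags containing any fixed vertex form a subtree. All hold, so the decomposition is valid with width 4 − 1 = 3.

Yes; width 3.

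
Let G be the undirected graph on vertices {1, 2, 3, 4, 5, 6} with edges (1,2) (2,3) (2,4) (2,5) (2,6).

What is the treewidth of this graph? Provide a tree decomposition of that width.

Treewidth 1.
Bags: B1 = {2, 5}  B2 = {2, 6}  B3 = {1, 2}  B4 = {2, 4}  B5 = {2, 3}
Tree: B1–B2, B1–B3, B3–B4, B4–B5

Each bag holds 2 vertices, so the decomposition has width 1, which upper-bounds the treewidth. Any graph with an edge has treewidth ≥ 1, and G has the edge 5–2. Combining the bounds, tw(G) = 1.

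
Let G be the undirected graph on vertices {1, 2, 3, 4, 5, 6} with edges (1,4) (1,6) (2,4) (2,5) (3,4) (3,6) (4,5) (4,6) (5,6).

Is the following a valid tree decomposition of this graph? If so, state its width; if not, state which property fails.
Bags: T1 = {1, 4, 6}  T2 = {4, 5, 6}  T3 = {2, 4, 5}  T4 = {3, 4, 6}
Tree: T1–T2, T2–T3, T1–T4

Vertex coverage: the bags together contain {1, 2, 3, 4, 5, 6}, the full vertex set. Edge coverage: each edge of G has both endpoints in at least one bag. Running intersection: for every vertex, the bags containing it form a connected subtree. All three properties hold, so this is a valid tree decomposition of width max|bag| − 1 = 2, and hence tw(G) ≤ 2.

Yes; width 2.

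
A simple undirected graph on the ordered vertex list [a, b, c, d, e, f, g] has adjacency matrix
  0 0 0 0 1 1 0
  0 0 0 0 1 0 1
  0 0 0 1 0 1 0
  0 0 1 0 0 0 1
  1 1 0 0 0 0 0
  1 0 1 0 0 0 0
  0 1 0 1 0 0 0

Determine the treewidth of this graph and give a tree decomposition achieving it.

Treewidth 2.
One optimal decomposition is:
Bags: B1 = {c, d, f}  B2 = {d, f, g}  B3 = {b, f, g}  B4 = {b, e, f}  B5 = {a, e, f}
Tree: B1–B2, B2–B3, B3–B4, B4–B5

The largest bag has 3 vertices, giving width 2; this decomposition certifies tw(G) ≤ 2. Since f–c–d–g–b–e–a–f is a cycle in G, G is not acyclic. Forests are exactly the graphs of treewidth ≤ 1, so tw(G) ≥ 2. Combining the bounds, tw(G) = 2.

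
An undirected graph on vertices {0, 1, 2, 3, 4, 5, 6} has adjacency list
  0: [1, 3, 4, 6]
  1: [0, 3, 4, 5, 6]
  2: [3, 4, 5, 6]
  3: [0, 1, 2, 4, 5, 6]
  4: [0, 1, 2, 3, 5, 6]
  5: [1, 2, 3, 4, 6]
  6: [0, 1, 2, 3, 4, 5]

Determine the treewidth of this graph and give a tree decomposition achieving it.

Every bag has size at most 5, so the width is 5 − 1 = 4 and tw(G) ≤ 4. For the lower bound, the 5 vertices {0, 1, 3, 4, 6} are pairwise adjacent, and any tree decomposition puts a clique entirely inside one bag — forcing width ≥ 4. Therefore the treewidth is 4.

Treewidth 4.
One optimal decomposition is:
Bags: B1 = {0, 1, 3, 4, 6}  B2 = {1, 3, 4, 5, 6}  B3 = {2, 3, 4, 5, 6}
Tree: B1–B2, B2–B3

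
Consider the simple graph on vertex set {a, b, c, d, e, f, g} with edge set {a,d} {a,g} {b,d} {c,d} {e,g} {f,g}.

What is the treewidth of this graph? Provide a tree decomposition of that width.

Treewidth 1.
One such decomposition:
Bags: B1 = {f, g}  B2 = {a, g}  B3 = {a, d}  B4 = {e, g}  B5 = {c, d}  B6 = {b, d}
Tree: B1–B2, B2–B3, B2–B4, B3–B5, B5–B6

Every bag has size at most 2, so the width is 2 − 1 = 1 and tw(G) ≤ 1. Any graph with an edge has treewidth ≥ 1, and G has the edge f–g. Combining the bounds, tw(G) = 1.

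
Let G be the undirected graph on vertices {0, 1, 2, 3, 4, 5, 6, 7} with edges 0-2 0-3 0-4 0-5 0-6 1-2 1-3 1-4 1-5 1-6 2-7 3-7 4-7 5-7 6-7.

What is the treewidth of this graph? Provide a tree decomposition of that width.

The largest bag has 4 vertices, giving width 3; this decomposition certifies tw(G) ≤ 3. For the lower bound: the 4 vertex sets {3,7}, {1,4}, {0}, {5} are disjoint, each induces a connected subgraph, and every pair is joined by at least one edge of G. Contracting each set to a single vertex therefore yields K_{4} as a minor, and since treewidth is minor-monotone, tw(G) ≥ tw(K_{4}) = 3. Combining the bounds, tw(G) = 3.

Treewidth 3.
One optimal decomposition is:
Bags: B1 = {0, 1, 3, 7}  B2 = {0, 1, 4, 7}  B3 = {0, 1, 5, 7}  B4 = {0, 1, 6, 7}  B5 = {0, 1, 2, 7}
Tree: B1–B2, B2–B3, B3–B4, B4–B5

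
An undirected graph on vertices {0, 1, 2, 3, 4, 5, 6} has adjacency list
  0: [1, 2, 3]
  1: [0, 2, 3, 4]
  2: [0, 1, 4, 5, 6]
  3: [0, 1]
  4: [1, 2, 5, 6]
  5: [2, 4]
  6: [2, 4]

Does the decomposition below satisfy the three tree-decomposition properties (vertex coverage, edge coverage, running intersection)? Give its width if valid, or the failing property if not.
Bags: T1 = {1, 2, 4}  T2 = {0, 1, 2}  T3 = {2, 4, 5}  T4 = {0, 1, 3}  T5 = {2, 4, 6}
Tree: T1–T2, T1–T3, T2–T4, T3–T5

Yes; width 2.

Checking the three conditions: (i) the bags cover all of {0, 1, 2, 3, 4, 5, 6}; (ii) for each edge, some bag contains both endpoints; (iii) the bags containing any fixed vertex form a subtree. All hold, so the decomposition is valid with width 3 − 1 = 2.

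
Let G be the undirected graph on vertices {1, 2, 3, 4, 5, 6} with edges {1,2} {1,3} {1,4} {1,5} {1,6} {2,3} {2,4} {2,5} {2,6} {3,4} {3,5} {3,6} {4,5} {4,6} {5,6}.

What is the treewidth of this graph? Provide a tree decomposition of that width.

A single bag containing all 6 vertices is trivially a valid decomposition of width 5. For the lower bound, the 6 vertices {1, 2, 3, 4, 5, 6} are pairwise adjacent, and any tree decomposition puts a clique entirely inside one bag — forcing width ≥ 5. Hence tw(G) = 5 exactly.

Treewidth 5.
One optimal decomposition is:
Bags: B1 = {1, 2, 3, 4, 5, 6}
Tree: (single bag)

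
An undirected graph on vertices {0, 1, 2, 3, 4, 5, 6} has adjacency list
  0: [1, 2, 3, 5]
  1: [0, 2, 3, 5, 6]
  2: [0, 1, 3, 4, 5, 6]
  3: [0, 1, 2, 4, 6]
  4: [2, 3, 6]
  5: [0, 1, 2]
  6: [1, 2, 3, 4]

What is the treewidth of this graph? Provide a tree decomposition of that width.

Treewidth 3.
Bags: B1 = {1, 2, 3, 6}  B2 = {0, 1, 2, 3}  B3 = {0, 1, 2, 5}  B4 = {2, 3, 4, 6}
Tree: B1–B2, B2–B3, B1–B4

Every bag has size at most 4, so the width is 4 − 1 = 3 and tw(G) ≤ 3. On the other hand G contains the 4-clique {0, 1, 2, 3}. A clique must lie in a single bag of any decomposition, so no decomposition can have width below 3. Hence tw(G) = 3 exactly.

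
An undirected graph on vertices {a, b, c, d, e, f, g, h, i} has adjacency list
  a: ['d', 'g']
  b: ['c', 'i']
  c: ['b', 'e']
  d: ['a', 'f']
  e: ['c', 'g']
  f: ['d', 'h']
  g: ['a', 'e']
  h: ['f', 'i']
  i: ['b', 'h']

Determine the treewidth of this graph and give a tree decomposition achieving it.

Every bag has size at most 3, so the width is 3 − 1 = 2 and tw(G) ≤ 2. For the lower bound, G contains the cycle f–d–a–g–e–c–b–i–h–f, so G is not a forest; only forests have treewidth ≤ 1, hence tw(G) ≥ 2. Hence tw(G) = 2 exactly.

Treewidth 2.
One optimal decomposition is:
Bags: B1 = {a, d, f}  B2 = {a, f, g}  B3 = {e, f, g}  B4 = {c, e, f}  B5 = {b, c, f}  B6 = {b, f, i}  B7 = {f, h, i}
Tree: B1–B2, B2–B3, B3–B4, B4–B5, B5–B6, B6–B7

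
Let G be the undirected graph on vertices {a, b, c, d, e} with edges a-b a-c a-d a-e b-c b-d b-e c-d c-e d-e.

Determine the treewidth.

A width-4 tree decomposition is:
Bags: B1 = {a, b, c, d, e}
Tree: (single bag)
A single bag containing all 5 vertices is trivially a valid decomposition of width 4. On the other hand G contains the 5-clique {a, b, c, d, e}. A clique must lie in a single bag of any decomposition, so no decomposition can have width below 4. Therefore the treewidth is 4.

4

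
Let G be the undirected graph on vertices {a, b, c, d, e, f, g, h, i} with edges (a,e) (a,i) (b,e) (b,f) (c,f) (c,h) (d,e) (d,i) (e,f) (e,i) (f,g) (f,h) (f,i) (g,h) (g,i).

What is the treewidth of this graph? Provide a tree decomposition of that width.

The largest bag has 3 vertices, giving width 2; this decomposition certifies tw(G) ≤ 2. Conversely, {d, e, i} is a clique of size 3, and the vertices of any clique must share a bag in every tree decomposition; so some bag has ≥ 3 vertices and tw(G) ≥ 2. Combining the bounds, tw(G) = 2.

Treewidth 2.
Bags: B1 = {a, e, i}  B2 = {d, e, i}  B3 = {e, f, i}  B4 = {f, g, i}  B5 = {f, g, h}  B6 = {c, f, h}  B7 = {b, e, f}
Tree: B1–B2, B2–B3, B3–B4, B4–B5, B5–B6, B3–B7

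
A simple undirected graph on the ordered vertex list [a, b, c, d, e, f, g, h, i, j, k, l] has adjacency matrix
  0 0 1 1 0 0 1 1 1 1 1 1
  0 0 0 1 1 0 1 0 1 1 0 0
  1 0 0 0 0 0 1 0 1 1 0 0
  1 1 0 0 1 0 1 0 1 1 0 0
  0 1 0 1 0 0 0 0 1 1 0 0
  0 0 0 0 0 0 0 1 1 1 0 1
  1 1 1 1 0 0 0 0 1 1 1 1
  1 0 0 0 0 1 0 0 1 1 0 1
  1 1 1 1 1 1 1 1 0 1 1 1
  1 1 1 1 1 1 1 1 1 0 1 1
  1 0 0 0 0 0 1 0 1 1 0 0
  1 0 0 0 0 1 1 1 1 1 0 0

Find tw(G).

4

A width-4 tree decomposition is:
Bags: B1 = {a, g, i, j, k}  B2 = {a, g, i, j, l}  B3 = {a, d, g, i, j}  B4 = {a, h, i, j, l}  B5 = {b, d, g, i, j}  B6 = {f, h, i, j, l}  B7 = {b, d, e, i, j}  B8 = {a, c, g, i, j}
Tree: B1–B2, B2–B3, B2–B4, B3–B5, B4–B6, B5–B7, B2–B8
Each bag holds 5 vertices, so the decomposition has width 4, which upper-bounds the treewidth. On the other hand G contains the 5-clique {a, d, g, i, j}. A clique must lie in a single bag of any decomposition, so no decomposition can have width below 4. Combining the bounds, tw(G) = 4.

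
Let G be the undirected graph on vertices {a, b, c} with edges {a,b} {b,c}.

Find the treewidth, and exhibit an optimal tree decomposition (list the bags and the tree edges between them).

Treewidth 1.
One such decomposition:
Bags: B1 = {a, b}  B2 = {b, c}
Tree: B1–B2

Each bag holds 2 vertices, so the decomposition has width 1, which upper-bounds the treewidth. Any graph with an edge has treewidth ≥ 1, and G has the edge a–b. Hence tw(G) = 1 exactly.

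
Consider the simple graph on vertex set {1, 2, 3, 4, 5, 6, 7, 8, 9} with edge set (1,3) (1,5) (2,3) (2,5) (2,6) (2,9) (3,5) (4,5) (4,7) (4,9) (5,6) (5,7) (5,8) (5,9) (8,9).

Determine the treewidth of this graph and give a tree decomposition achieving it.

Treewidth 2.
One such decomposition:
Bags: B1 = {2, 3, 5}  B2 = {2, 5, 9}  B3 = {5, 8, 9}  B4 = {4, 5, 9}  B5 = {4, 5, 7}  B6 = {1, 3, 5}  B7 = {2, 5, 6}
Tree: B1–B2, B2–B3, B3–B4, B4–B5, B1–B6, B2–B7

Each bag holds 3 vertices, so the decomposition has width 2, which upper-bounds the treewidth. Conversely, {1, 3, 5} is a clique of size 3, and the vertices of any clique must share a bag in every tree decomposition; so some bag has ≥ 3 vertices and tw(G) ≥ 2. Therefore the treewidth is 2.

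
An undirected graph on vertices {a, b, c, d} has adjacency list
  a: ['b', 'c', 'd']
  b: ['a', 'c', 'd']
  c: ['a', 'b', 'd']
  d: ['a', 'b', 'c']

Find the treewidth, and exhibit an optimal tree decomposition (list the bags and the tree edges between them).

With just one bag of size 4, the width is 4 − 1 = 3, so tw(G) ≤ 3. On the other hand G contains the 4-clique {a, b, c, d}. A clique must lie in a single bag of any decomposition, so no decomposition can have width below 3. Combining the bounds, tw(G) = 3.

Treewidth 3.
One such decomposition:
Bags: B1 = {a, b, c, d}
Tree: (single bag)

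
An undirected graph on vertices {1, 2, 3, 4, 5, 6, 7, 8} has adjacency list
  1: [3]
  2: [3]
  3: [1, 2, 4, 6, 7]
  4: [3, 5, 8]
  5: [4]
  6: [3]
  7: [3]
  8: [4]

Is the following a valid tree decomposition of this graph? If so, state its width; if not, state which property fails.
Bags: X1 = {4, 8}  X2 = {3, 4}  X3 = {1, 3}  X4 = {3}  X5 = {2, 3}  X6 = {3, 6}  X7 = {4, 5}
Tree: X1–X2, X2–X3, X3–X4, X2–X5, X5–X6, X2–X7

No — vertex 7 appears in no bag.

A tree decomposition must satisfy three properties: every vertex lies in some bag; for every edge, both endpoints lie together in some bag; and for every vertex, the bags containing it form a connected subtree. Here vertex 7 appears in no bag, so the decomposition is invalid.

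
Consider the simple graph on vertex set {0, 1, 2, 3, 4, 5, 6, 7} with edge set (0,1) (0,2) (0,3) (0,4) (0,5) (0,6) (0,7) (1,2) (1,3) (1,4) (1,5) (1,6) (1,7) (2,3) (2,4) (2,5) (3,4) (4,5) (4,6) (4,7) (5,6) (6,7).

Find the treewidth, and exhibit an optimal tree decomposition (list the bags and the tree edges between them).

Treewidth 4.
One such decomposition:
Bags: B1 = {0, 1, 2, 4, 5}  B2 = {0, 1, 2, 3, 4}  B3 = {0, 1, 4, 5, 6}  B4 = {0, 1, 4, 6, 7}
Tree: B1–B2, B1–B3, B3–B4

Every bag has size at most 5, so the width is 5 − 1 = 4 and tw(G) ≤ 4. Conversely, {0, 1, 2, 3, 4} is a clique of size 5, and the vertices of any clique must share a bag in every tree decomposition; so some bag has ≥ 5 vertices and tw(G) ≥ 4. Therefore the treewidth is 4.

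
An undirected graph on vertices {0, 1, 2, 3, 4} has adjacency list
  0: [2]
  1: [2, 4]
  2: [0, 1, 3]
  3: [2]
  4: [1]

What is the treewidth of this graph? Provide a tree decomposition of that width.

Treewidth 1.
Bags: B1 = {1, 2}  B2 = {1, 4}  B3 = {0, 2}  B4 = {2, 3}
Tree: B1–B2, B1–B3, B3–B4

Every bag has size at most 2, so the width is 2 − 1 = 1 and tw(G) ≤ 1. Since G has at least one edge (e.g. 2–1), it is not an edgeless graph, so tw(G) ≥ 1. Combining the bounds, tw(G) = 1.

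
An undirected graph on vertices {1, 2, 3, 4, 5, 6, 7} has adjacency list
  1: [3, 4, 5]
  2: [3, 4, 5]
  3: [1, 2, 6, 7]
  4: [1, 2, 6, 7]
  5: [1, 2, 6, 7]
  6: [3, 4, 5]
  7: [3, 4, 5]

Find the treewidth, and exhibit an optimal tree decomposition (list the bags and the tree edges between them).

Treewidth 3.
Bags: B1 = {3, 4, 5, 6}  B2 = {1, 3, 4, 5}  B3 = {2, 3, 4, 5}  B4 = {3, 4, 5, 7}
Tree: B1–B2, B2–B3, B3–B4

The largest bag has 4 vertices, giving width 3; this decomposition certifies tw(G) ≤ 3. For the lower bound: the 4 vertex sets {5,6}, {1,3}, {4}, {2} are disjoint, each induces a connected subgraph, and every pair is joined by at least one edge of G. Contracting each set to a single vertex therefore yields K_{4} as a minor, and since treewidth is minor-monotone, tw(G) ≥ tw(K_{4}) = 3. Combining the bounds, tw(G) = 3.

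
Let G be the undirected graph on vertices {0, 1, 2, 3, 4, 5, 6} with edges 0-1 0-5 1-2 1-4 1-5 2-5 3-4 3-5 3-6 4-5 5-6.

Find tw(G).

A width-2 tree decomposition is:
Bags: B1 = {1, 4, 5}  B2 = {1, 2, 5}  B3 = {3, 4, 5}  B4 = {3, 5, 6}  B5 = {0, 1, 5}
Tree: B1–B2, B1–B3, B3–B4, B2–B5
The largest bag has 3 vertices, giving width 2; this decomposition certifies tw(G) ≤ 2. For the lower bound, the 3 vertices {0, 1, 5} are pairwise adjacent, and any tree decomposition puts a clique entirely inside one bag — forcing width ≥ 2. The upper and lower bounds meet at 2, so that is the treewidth.

2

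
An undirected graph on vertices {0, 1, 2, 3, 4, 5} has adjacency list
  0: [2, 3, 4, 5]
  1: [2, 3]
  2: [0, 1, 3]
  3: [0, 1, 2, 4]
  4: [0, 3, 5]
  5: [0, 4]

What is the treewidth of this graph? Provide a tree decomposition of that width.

Treewidth 2.
One such decomposition:
Bags: B1 = {0, 2, 3}  B2 = {1, 2, 3}  B3 = {0, 3, 4}  B4 = {0, 4, 5}
Tree: B1–B2, B1–B3, B3–B4

Every bag has size at most 3, so the width is 3 − 1 = 2 and tw(G) ≤ 2. On the other hand G contains the 3-clique {0, 2, 3}. A clique must lie in a single bag of any decomposition, so no decomposition can have width below 2. Hence tw(G) = 2 exactly.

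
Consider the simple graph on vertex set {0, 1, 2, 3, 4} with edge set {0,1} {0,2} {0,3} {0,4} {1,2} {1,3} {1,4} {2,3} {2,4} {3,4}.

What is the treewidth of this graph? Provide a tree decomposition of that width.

Treewidth 4.
Bags: B1 = {0, 1, 2, 3, 4}
Tree: (single bag)

A single bag containing all 5 vertices is trivially a valid decomposition of width 4. For the lower bound, the 5 vertices {0, 1, 2, 3, 4} are pairwise adjacent, and any tree decomposition puts a clique entirely inside one bag — forcing width ≥ 4. Hence tw(G) = 4 exactly.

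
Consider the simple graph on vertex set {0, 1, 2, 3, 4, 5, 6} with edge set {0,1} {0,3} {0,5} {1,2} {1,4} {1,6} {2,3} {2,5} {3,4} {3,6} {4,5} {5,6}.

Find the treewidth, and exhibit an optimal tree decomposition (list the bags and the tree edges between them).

Each bag holds 4 vertices, so the decomposition has width 3, which upper-bounds the treewidth. For the lower bound: the 4 vertex sets {0,5}, {1,2}, {3}, {4} are disjoint, each induces a connected subgraph, and every pair is joined by at least one edge of G. Contracting each set to a single vertex therefore yields K_{4} as a minor, and since treewidth is minor-monotone, tw(G) ≥ tw(K_{4}) = 3. Combining the bounds, tw(G) = 3.

Treewidth 3.
One optimal decomposition is:
Bags: B1 = {0, 1, 3, 5}  B2 = {1, 2, 3, 5}  B3 = {1, 3, 4, 5}  B4 = {1, 3, 5, 6}
Tree: B1–B2, B2–B3, B3–B4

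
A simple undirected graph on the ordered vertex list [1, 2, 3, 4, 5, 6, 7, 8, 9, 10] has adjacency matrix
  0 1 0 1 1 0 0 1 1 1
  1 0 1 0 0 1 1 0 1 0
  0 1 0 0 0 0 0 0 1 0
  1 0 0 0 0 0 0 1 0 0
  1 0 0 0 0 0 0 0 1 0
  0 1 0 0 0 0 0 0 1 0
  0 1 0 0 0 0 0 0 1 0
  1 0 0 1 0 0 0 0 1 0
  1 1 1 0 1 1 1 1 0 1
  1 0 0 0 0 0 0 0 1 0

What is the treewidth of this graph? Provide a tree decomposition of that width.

The largest bag has 3 vertices, giving width 2; this decomposition certifies tw(G) ≤ 2. On the other hand G contains the 3-clique {1, 8, 9}. A clique must lie in a single bag of any decomposition, so no decomposition can have width below 2. The upper and lower bounds meet at 2, so that is the treewidth.

Treewidth 2.
One such decomposition:
Bags: B1 = {2, 7, 9}  B2 = {1, 2, 9}  B3 = {2, 3, 9}  B4 = {1, 5, 9}  B5 = {2, 6, 9}  B6 = {1, 8, 9}  B7 = {1, 9, 10}  B8 = {1, 4, 8}
Tree: B1–B2, B2–B3, B2–B4, B1–B5, B4–B6, B6–B7, B6–B8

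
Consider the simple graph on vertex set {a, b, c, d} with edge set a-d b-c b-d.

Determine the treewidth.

A width-1 tree decomposition is:
Bags: B1 = {a, d}  B2 = {b, d}  B3 = {b, c}
Tree: B1–B2, B2–B3
Every bag has size at most 2, so the width is 2 − 1 = 1 and tw(G) ≤ 1. G has an edge, so its treewidth is at least 1. Combining the bounds, tw(G) = 1.

1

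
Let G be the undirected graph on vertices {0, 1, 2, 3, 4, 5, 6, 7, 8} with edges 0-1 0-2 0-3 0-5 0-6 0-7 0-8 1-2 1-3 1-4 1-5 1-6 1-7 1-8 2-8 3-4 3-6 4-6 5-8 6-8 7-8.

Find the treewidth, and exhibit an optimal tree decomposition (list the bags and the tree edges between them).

Each bag holds 4 vertices, so the decomposition has width 3, which upper-bounds the treewidth. On the other hand G contains the 4-clique {0, 1, 2, 8}. A clique must lie in a single bag of any decomposition, so no decomposition can have width below 3. Therefore the treewidth is 3.

Treewidth 3.
One such decomposition:
Bags: B1 = {0, 1, 3, 6}  B2 = {0, 1, 6, 8}  B3 = {0, 1, 2, 8}  B4 = {0, 1, 7, 8}  B5 = {0, 1, 5, 8}  B6 = {1, 3, 4, 6}
Tree: B1–B2, B2–B3, B3–B4, B2–B5, B1–B6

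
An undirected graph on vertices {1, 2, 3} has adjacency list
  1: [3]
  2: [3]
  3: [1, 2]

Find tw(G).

1

A width-1 tree decomposition is:
Bags: B1 = {2, 3}  B2 = {1, 3}
Tree: B1–B2
Every bag has size at most 2, so the width is 2 − 1 = 1 and tw(G) ≤ 1. Since G has at least one edge (e.g. 2–3), it is not an edgeless graph, so tw(G) ≥ 1. Hence tw(G) = 1 exactly.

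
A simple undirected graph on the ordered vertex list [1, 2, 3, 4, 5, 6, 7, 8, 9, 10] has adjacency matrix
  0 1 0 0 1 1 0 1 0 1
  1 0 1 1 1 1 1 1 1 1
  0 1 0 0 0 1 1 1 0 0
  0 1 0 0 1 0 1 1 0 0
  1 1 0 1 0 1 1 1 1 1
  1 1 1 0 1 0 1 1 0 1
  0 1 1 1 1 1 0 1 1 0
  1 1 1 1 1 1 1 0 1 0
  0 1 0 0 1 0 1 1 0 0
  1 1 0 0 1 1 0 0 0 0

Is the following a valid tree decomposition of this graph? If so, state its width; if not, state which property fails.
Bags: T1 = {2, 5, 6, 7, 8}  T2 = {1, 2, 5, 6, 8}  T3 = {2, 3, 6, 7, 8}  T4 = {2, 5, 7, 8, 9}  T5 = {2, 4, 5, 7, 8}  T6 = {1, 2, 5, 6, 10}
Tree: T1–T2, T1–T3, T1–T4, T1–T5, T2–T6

Yes; width 4.

Checking the three conditions: (i) the bags cover all of {1, 2, 3, 4, 5, 6, 7, 8, 9, 10}; (ii) for each edge, some bag contains both endpoints; (iii) the bags containing any fixed vertex form a subtree. All hold, so the decomposition is valid with width 5 − 1 = 4.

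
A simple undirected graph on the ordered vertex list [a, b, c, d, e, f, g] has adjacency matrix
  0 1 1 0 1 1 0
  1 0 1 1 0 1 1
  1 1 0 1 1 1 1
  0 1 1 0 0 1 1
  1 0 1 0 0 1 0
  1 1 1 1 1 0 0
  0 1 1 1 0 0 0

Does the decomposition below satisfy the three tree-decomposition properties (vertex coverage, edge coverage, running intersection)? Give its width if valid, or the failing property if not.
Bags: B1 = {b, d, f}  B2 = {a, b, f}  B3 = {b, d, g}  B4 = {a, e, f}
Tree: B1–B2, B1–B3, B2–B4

No — vertex c appears in no bag.

A tree decomposition must satisfy three properties: every vertex lies in some bag; for every edge, both endpoints lie together in some bag; and for every vertex, the bags containing it form a connected subtree. Here vertex c appears in no bag, so the decomposition is invalid.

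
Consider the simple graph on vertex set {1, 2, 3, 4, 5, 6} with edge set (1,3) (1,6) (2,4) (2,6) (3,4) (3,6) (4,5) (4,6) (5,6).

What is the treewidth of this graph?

A width-2 tree decomposition is:
Bags: B1 = {1, 3, 6}  B2 = {3, 4, 6}  B3 = {4, 5, 6}  B4 = {2, 4, 6}
Tree: B1–B2, B2–B3, B2–B4
The largest bag has 3 vertices, giving width 2; this decomposition certifies tw(G) ≤ 2. For the lower bound, the 3 vertices {1, 3, 6} are pairwise adjacent, and any tree decomposition puts a clique entirely inside one bag — forcing width ≥ 2. Therefore the treewidth is 2.

2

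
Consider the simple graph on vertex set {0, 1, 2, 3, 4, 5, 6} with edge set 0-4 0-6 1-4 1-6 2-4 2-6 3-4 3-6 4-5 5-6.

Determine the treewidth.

2

A width-2 tree decomposition is:
Bags: B1 = {0, 4, 6}  B2 = {2, 4, 6}  B3 = {1, 4, 6}  B4 = {4, 5, 6}  B5 = {3, 4, 6}
Tree: B1–B2, B2–B3, B3–B4, B4–B5
Every bag has size at most 3, so the width is 3 − 1 = 2 and tw(G) ≤ 2. For the lower bound, G contains the cycle 4–0–6–2–4, so G is not a forest; only forests have treewidth ≤ 1, hence tw(G) ≥ 2. Combining the bounds, tw(G) = 2.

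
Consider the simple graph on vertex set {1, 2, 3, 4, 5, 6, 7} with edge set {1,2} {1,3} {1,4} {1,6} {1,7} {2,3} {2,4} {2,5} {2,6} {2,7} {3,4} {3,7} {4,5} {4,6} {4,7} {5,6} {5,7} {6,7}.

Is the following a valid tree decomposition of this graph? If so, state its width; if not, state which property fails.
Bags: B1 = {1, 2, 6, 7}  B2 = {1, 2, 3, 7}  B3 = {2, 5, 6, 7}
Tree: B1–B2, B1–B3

A tree decomposition must satisfy three properties: every vertex lies in some bag; for every edge, both endpoints lie together in some bag; and for every vertex, the bags containing it form a connected subtree. Here vertex 4 appears in no bag, so the decomposition is invalid.

No — vertex 4 appears in no bag.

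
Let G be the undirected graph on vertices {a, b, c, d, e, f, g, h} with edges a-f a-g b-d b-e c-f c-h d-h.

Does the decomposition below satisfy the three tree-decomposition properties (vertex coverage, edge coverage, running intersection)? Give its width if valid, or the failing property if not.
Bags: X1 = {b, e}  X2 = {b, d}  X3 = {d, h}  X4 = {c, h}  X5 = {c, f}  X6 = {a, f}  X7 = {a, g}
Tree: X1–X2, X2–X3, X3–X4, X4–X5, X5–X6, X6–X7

Yes; width 1.

Every vertex of G appears in some bag (union = {a, b, c, d, e, f, g, h}); every edge is covered by a bag; and for each vertex v the set of bags containing v is connected in the bag tree. The decomposition is therefore valid. The largest bag has 2 vertices, so the width is 1.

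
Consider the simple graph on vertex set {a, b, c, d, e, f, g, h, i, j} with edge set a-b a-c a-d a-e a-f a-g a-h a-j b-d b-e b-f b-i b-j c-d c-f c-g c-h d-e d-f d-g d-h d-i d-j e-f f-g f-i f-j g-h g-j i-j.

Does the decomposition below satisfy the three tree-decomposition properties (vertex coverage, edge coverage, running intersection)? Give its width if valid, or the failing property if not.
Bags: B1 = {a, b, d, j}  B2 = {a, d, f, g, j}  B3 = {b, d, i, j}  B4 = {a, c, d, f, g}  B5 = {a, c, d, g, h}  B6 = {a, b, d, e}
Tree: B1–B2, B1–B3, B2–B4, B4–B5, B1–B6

A tree decomposition must satisfy three properties: every vertex lies in some bag; for every edge, both endpoints lie together in some bag; and for every vertex, the bags containing it form a connected subtree. Here edge (f,b) lies in no bag, so the decomposition is invalid.

No — edge (f,b) lies in no bag.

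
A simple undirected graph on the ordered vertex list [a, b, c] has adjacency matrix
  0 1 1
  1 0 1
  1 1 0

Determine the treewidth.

2

A width-2 tree decomposition is:
Bags: B1 = {a, b, c}
Tree: (single bag)
With just one bag of size 3, the width is 3 − 1 = 2, so tw(G) ≤ 2. Conversely, {a, b, c} is a clique of size 3, and the vertices of any clique must share a bag in every tree decomposition; so some bag has ≥ 3 vertices and tw(G) ≥ 2. Hence tw(G) = 2 exactly.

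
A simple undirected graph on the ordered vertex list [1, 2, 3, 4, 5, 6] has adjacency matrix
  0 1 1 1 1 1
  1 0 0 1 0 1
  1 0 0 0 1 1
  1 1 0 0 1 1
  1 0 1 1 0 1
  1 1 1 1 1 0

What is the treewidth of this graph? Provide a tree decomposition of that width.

Treewidth 3.
One such decomposition:
Bags: B1 = {1, 4, 5, 6}  B2 = {1, 2, 4, 6}  B3 = {1, 3, 5, 6}
Tree: B1–B2, B1–B3

The largest bag has 4 vertices, giving width 3; this decomposition certifies tw(G) ≤ 3. Conversely, {1, 3, 5, 6} is a clique of size 4, and the vertices of any clique must share a bag in every tree decomposition; so some bag has ≥ 4 vertices and tw(G) ≥ 3. Hence tw(G) = 3 exactly.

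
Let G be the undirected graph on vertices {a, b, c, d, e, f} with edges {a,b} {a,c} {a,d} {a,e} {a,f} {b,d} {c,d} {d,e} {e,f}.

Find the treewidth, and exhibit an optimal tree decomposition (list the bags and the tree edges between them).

Treewidth 2.
One optimal decomposition is:
Bags: B1 = {a, d, e}  B2 = {a, c, d}  B3 = {a, e, f}  B4 = {a, b, d}
Tree: B1–B2, B1–B3, B1–B4

Each bag holds 3 vertices, so the decomposition has width 2, which upper-bounds the treewidth. On the other hand G contains the 3-clique {a, d, e}. A clique must lie in a single bag of any decomposition, so no decomposition can have width below 2. Combining the bounds, tw(G) = 2.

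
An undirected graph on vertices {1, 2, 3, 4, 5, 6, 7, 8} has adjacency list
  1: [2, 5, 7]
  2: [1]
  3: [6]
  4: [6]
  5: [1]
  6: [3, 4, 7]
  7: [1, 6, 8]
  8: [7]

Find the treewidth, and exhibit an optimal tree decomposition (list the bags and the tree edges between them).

Treewidth 1.
Bags: B1 = {1, 5}  B2 = {1, 7}  B3 = {6, 7}  B4 = {3, 6}  B5 = {7, 8}  B6 = {4, 6}  B7 = {1, 2}
Tree: B1–B2, B2–B3, B3–B4, B2–B5, B3–B6, B2–B7

Every bag has size at most 2, so the width is 2 − 1 = 1 and tw(G) ≤ 1. Any graph with an edge has treewidth ≥ 1, and G has the edge 1–5. Hence tw(G) = 1 exactly.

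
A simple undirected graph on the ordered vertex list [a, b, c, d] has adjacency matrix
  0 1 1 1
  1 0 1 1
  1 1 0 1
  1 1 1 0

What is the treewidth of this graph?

3

A width-3 tree decomposition is:
Bags: B1 = {a, b, c, d}
Tree: (single bag)
A single bag containing all 4 vertices is trivially a valid decomposition of width 3. On the other hand G contains the 4-clique {a, b, c, d}. A clique must lie in a single bag of any decomposition, so no decomposition can have width below 3. Combining the bounds, tw(G) = 3.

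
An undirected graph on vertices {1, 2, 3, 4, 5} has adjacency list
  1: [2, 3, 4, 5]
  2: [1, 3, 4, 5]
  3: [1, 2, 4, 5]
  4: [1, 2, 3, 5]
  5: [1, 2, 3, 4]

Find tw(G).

A width-4 tree decomposition is:
Bags: B1 = {1, 2, 3, 4, 5}
Tree: (single bag)
With just one bag of size 5, the width is 5 − 1 = 4, so tw(G) ≤ 4. On the other hand G contains the 5-clique {1, 2, 3, 4, 5}. A clique must lie in a single bag of any decomposition, so no decomposition can have width below 4. The upper and lower bounds meet at 4, so that is the treewidth.

4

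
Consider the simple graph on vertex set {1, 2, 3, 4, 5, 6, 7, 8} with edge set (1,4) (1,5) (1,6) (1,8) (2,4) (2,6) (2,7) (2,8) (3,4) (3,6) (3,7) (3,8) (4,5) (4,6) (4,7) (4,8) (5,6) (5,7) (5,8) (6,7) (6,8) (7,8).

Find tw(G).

4

A width-4 tree decomposition is:
Bags: B1 = {4, 5, 6, 7, 8}  B2 = {1, 4, 5, 6, 8}  B3 = {2, 4, 6, 7, 8}  B4 = {3, 4, 6, 7, 8}
Tree: B1–B2, B1–B3, B1–B4
The largest bag has 5 vertices, giving width 4; this decomposition certifies tw(G) ≤ 4. For the lower bound, the 5 vertices {1, 4, 5, 6, 8} are pairwise adjacent, and any tree decomposition puts a clique entirely inside one bag — forcing width ≥ 4. Hence tw(G) = 4 exactly.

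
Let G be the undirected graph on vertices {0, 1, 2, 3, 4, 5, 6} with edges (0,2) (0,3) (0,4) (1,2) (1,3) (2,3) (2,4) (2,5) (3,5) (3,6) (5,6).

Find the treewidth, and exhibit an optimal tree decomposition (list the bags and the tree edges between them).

Every bag has size at most 3, so the width is 3 − 1 = 2 and tw(G) ≤ 2. On the other hand G contains the 3-clique {0, 2, 3}. A clique must lie in a single bag of any decomposition, so no decomposition can have width below 2. Hence tw(G) = 2 exactly.

Treewidth 2.
One such decomposition:
Bags: B1 = {1, 2, 3}  B2 = {0, 2, 3}  B3 = {2, 3, 5}  B4 = {0, 2, 4}  B5 = {3, 5, 6}
Tree: B1–B2, B2–B3, B2–B4, B3–B5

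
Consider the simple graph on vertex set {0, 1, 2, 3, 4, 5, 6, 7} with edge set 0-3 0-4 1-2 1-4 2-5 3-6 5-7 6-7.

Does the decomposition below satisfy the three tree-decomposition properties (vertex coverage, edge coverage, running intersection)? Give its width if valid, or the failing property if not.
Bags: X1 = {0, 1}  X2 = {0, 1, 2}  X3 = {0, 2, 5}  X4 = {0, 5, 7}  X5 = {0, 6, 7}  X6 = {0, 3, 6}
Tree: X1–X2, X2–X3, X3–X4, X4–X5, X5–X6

No — vertex 4 appears in no bag.

A tree decomposition must satisfy three properties: every vertex lies in some bag; for every edge, both endpoints lie together in some bag; and for every vertex, the bags containing it form a connected subtree. Here vertex 4 appears in no bag, so the decomposition is invalid.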